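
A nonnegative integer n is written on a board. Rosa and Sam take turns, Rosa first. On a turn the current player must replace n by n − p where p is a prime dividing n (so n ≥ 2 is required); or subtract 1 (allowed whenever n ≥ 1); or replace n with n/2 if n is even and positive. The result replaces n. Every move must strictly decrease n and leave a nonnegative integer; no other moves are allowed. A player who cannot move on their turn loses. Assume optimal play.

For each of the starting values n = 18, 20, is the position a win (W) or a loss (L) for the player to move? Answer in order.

18: W, 20: L

Use the standard recursion: the mover loses at a terminal position; elsewhere, the mover wins exactly when some move hands the opponent an L position.
n=0: no move → L
n=1: →0(L), so W
n=2: →0(L), so W
n=3: →0(L), so W
n=4: →2(W), 3(W) — all W, so L
n=5: →0(L), so W
n=6: →4(L), so W
n=7: →0(L), so W
n=8: →4(L), so W
n=9: →6(W), 8(W) — all W, so L
n=10: →9(L), so W
n=11: →0(L), so W
n=12: →9(L), so W
n=13: →0(L), so W
n=14: →7(W), 12(W), 13(W) — all W, so L
n=15: →14(L), so W
n=16: →14(L), so W
n=17: →0(L), so W
n=18: →9(L), so W
n=19: →0(L), so W
n=20: →10(W), 15(W), 18(W), 19(W) — all W, so L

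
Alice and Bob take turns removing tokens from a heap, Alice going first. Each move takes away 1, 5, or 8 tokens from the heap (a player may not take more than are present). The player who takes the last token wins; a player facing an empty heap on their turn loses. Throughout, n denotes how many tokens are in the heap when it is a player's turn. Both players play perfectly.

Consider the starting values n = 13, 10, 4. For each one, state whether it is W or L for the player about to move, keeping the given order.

Positions with no move are L. A position that does have a move is losing for the player to move precisely when every available move leads to a winning position for the opponent. Fill in the labels:
n=0: no move → L
n=1: can move to 0, which is L ⇒ W
n=2: the only move is to 1(W), a W ⇒ L
n=3: can move to 2, which is L ⇒ W
n=4: the only move is to 3(W), a W ⇒ L
n=5: can move to 4, which is L ⇒ W
n=6: moves to 5(W), 1(W); every one is W ⇒ L
n=7: can move to 6, which is L ⇒ W
n=8: can move to 0, which is L ⇒ W
n=9: can move to 4, which is L ⇒ W
n=10: can move to 2, which is L ⇒ W
n=11: can move to 6, which is L ⇒ W
n=12: can move to 4, which is L ⇒ W
n=13: moves to 12(W), 8(W), 5(W); every one is W ⇒ L

13: L, 10: W, 4: L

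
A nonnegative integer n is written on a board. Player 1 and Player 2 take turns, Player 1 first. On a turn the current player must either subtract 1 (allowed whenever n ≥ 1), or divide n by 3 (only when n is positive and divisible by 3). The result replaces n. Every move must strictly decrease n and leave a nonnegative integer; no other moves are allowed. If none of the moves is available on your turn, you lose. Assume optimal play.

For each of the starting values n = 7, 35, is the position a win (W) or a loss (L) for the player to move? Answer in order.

7: L, 35: W

Classify positions by backward induction: terminal positions (no move available) are L. From any other position, the mover wins iff some move reaches an L.
n=0: no move → L
n=1: can move to 0, which is L ⇒ W
n=2: the only move is to 1(W), a W ⇒ L
n=3: can move to 2, which is L ⇒ W
n=4: the only move is to 3(W), a W ⇒ L
n=5: can move to 4, which is L ⇒ W
n=6: can move to 2, which is L ⇒ W
n=7: the only move is to 6(W), a W ⇒ L
n=8: can move to 7, which is L ⇒ W
n=9: moves to 3(W), 8(W); every one is W ⇒ L
n=10: can move to 9, which is L ⇒ W
n=11: the only move is to 10(W), a W ⇒ L
n=12: can move to 4, which is L ⇒ W
n=13: the only move is to 12(W), a W ⇒ L
n=14: can move to 13, which is L ⇒ W
n=15: moves to 5(W), 14(W); every one is W ⇒ L
n=16: can move to 15, which is L ⇒ W
n=17: the only move is to 16(W), a W ⇒ L
n=18: can move to 17, which is L ⇒ W
n=19: the only move is to 18(W), a W ⇒ L
n=20: can move to 19, which is L ⇒ W
n=21: can move to 7, which is L ⇒ W
n=22: the only move is to 21(W), a W ⇒ L
n=23: can move to 22, which is L ⇒ W
n=24: moves to 8(W), 23(W); every one is W ⇒ L
n=25: can move to 24, which is L ⇒ W
n=26: the only move is to 25(W), a W ⇒ L
n=27: can move to 9, which is L ⇒ W
n=28: the only move is to 27(W), a W ⇒ L
n=29: can move to 28, which is L ⇒ W
n=30: moves to 10(W), 29(W); every one is W ⇒ L
n=31: can move to 30, which is L ⇒ W
n=32: the only move is to 31(W), a W ⇒ L
n=33: can move to 11, which is L ⇒ W
n=34: the only move is to 33(W), a W ⇒ L
n=35: can move to 34, which is L ⇒ W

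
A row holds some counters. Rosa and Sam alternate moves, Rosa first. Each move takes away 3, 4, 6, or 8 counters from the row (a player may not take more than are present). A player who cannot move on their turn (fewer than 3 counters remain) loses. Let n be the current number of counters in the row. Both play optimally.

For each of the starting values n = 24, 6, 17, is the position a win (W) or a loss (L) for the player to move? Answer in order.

Label each position W (a win for the player to move) or L (a loss). A position with no legal move is L; any other position is W exactly when some move reaches an L, and L when every move reaches a W.
n=0: no move → L
n=1: no move → L
n=2: no move → L
n=3: →0(L), so W
n=4: →1(L), so W
n=5: →2(L), so W
n=6: →2(L), so W
n=7: →1(L), so W
n=8: →2(L), so W
n=9: →1(L), so W
n=10: →2(L), so W
n=11: →8(W), 7(W), 5(W), 3(W) — all W, so L
n=12: →9(W), 8(W), 6(W), 4(W) — all W, so L
n=13: →10(W), 9(W), 7(W), 5(W) — all W, so L
n=14: →11(L), so W
n=15: →12(L), so W
n=16: →13(L), so W
n=17: →13(L), so W
n=18: →12(L), so W
n=19: →13(L), so W
n=20: →12(L), so W
n=21: →13(L), so W
n=22: →19(W), 18(W), 16(W), 14(W) — all W, so L
n=23: →20(W), 19(W), 17(W), 15(W) — all W, so L
n=24: →21(W), 20(W), 18(W), 16(W) — all W, so L

24: L, 6: W, 17: W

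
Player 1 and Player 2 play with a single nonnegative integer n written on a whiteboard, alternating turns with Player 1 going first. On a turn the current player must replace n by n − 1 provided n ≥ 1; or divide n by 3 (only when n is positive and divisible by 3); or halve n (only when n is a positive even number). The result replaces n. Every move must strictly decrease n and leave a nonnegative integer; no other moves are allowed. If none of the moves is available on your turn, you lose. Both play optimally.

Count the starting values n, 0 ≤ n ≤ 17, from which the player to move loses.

8

Label each position W (a win for the player to move) or L (a loss). A position with no legal move is L; any other position is W exactly when some move reaches an L, and L when every move reaches a W.
n=0: no move → L
n=1: →0(L), so W
n=2: →1(W) only, which is W, so L
n=3: →2(L), so W
n=4: →2(L), so W
n=5: →4(W) only, which is W, so L
n=6: →2(L), so W
n=7: →6(W) only, which is W, so L
n=8: →7(L), so W
n=9: →3(W), 8(W) — all W, so L
n=10: →5(L), so W
n=11: →10(W) only, which is W, so L
n=12: →11(L), so W
n=13: →12(W) only, which is W, so L
n=14: →7(L), so W
n=15: →5(L), so W
n=16: →8(W), 15(W) — all W, so L
n=17: →16(L), so W
L entries with 0 ≤ n ≤ 17: n = 0, 2, 5, 7, 9, 11, 13, 16; that makes 8.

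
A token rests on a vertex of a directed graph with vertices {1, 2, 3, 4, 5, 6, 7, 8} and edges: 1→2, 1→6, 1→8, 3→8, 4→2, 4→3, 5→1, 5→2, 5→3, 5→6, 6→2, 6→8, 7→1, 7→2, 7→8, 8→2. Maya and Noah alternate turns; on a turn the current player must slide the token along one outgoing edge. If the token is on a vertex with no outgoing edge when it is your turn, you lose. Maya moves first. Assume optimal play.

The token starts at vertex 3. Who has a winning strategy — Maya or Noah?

Classify positions by backward induction: terminal positions (no move available) are L. From any other position, the mover wins iff some move reaches an L.
Every edge goes from a vertex to one that appears earlier in the order 2, 8, 6, 1, 7, 3, 5, 4, so processing vertices in that order labels each vertex after all of its successors.
2: no outgoing edge → L
8: can move to 2, which is L ⇒ W
6: can move to 2, which is L ⇒ W
1: can move to 2, which is L ⇒ W
7: can move to 2, which is L ⇒ W
3: the only move is to 8(W), a W ⇒ L
5: can move to 3, which is L ⇒ W
4: can move to 3, which is L ⇒ W
Every move from 3 reaches a W position, so the mover loses.

Noah wins.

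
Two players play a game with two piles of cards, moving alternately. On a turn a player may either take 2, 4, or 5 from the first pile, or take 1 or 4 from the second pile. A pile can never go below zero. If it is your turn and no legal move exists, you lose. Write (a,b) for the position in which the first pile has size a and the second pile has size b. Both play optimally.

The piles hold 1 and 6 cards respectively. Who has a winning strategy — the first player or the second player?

The first player wins.

Compute win/loss labels from the base case upward. A position with no move is L. Any other position is W if it can reach an L in one move, else L.
No move ever increases a pile, so every position that can arise here has a ≤ 1 and b ≤ 6; it is enough to label the cells with 0 ≤ a ≤ 1 and 0 ≤ b ≤ 6.
Every move lowers a or b (never raises either), so fill the grid row by row in increasing a, and left to right within a row: each cell's successors are then already labelled.
      b=0  b=1  b=2  b=3  b=4  b=5  b=6
a=0:    L    W    L    W    W    L    W
a=1:    L    W    L    W    W    L    W
Cells with no legal move (terminal, hence L): (0,0), (1,0).
The remaining L cells, each justified by listing all of its moves:
(0,2): L (sole option (0,1)(W) is W)
(0,5): L (options (0,4)(W), (0,1)(W) are all W)
(1,2): L (sole option (1,1)(W) is W)
(1,5): L (options (1,4)(W), (1,1)(W) are all W)
Every other cell has at least one move into one of the L cells above, so it is W.
From (1,6) the player to move can move to (1,5), reaching an L position.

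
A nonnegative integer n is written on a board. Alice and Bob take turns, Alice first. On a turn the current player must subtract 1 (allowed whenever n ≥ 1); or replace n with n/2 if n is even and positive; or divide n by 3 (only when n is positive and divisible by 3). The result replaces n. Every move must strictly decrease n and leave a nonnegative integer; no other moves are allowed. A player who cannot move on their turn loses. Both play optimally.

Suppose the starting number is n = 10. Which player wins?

Alice wins.

Compute win/loss labels from the base case upward. A position with no move is L. Any other position is W if it can reach an L in one move, else L.
n=0: no move → L
n=1: reaches L-position 0 → W
n=2: only reaches 1(W), which is W → L
n=3: reaches L-position 2 → W
n=4: reaches L-position 2 → W
n=5: only reaches 4(W), which is W → L
n=6: reaches L-position 2 → W
n=7: only reaches 6(W), which is W → L
n=8: reaches L-position 7 → W
n=9: only reaches 3(W), 8(W), all W → L
n=10: reaches L-position 5 → W
The starting position 10 is W: Alice should move to 5, handing over an L position.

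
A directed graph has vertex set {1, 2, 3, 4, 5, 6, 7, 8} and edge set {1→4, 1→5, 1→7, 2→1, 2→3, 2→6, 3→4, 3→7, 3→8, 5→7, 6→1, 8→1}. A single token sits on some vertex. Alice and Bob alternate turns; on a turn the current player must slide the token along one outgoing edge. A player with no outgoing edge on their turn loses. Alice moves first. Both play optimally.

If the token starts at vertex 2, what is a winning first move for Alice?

Use the standard recursion: the mover loses at a terminal position; elsewhere, the mover wins exactly when some move hands the opponent an L position.
Every edge goes from a vertex to one that appears earlier in the order 4, 7, 5, 1, 8, 6, 3, 2, so processing vertices in that order labels each vertex after all of its successors.
4: no outgoing edge → L
7: no outgoing edge → L
5: W (go to 7, an L position)
1: W (go to 7, an L position)
8: L (sole option 1(W) is W)
6: L (sole option 1(W) is W)
3: W (go to 8, an L position)
2: W (go to 6, an L position)
From 2, the L positions reachable in one move are: 6.

Move to 6.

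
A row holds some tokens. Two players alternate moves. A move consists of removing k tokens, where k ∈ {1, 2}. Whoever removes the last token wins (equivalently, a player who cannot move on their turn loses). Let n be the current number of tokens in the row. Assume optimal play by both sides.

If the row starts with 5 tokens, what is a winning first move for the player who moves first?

Remove 2, leaving 3.

Positions with no move are L. A position that does have a move is losing for the player to move precisely when every available move leads to a winning position for the opponent. Fill in the labels:
n=0: no move → L
n=1: →0(L), so W
n=2: →0(L), so W
n=3: →2(W), 1(W) — all W, so L
n=4: →3(L), so W
n=5: →3(L), so W
From 5, the L positions reachable in one move are: 3.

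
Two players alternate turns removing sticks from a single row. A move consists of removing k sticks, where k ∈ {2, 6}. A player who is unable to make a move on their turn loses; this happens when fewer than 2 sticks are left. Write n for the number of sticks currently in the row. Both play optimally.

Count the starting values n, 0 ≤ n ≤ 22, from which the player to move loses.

Compute win/loss labels from the base case upward. A position with no move is L. Any other position is W if it can reach an L in one move, else L.
n=0: no move → L
n=1: no move → L
n=2: can move to 0, which is L ⇒ W
n=3: can move to 1, which is L ⇒ W
n=4: the only move is to 2(W), a W ⇒ L
n=5: the only move is to 3(W), a W ⇒ L
n=6: can move to 4, which is L ⇒ W
n=7: can move to 5, which is L ⇒ W
n=8: moves to 6(W), 2(W); every one is W ⇒ L
n=9: moves to 7(W), 3(W); every one is W ⇒ L
n=10: can move to 8, which is L ⇒ W
n=11: can move to 9, which is L ⇒ W
n=12: moves to 10(W), 6(W); every one is W ⇒ L
n=13: moves to 11(W), 7(W); every one is W ⇒ L
n=14: can move to 12, which is L ⇒ W
n=15: can move to 13, which is L ⇒ W
n=16: moves to 14(W), 10(W); every one is W ⇒ L
n=17: moves to 15(W), 11(W); every one is W ⇒ L
n=18: can move to 16, which is L ⇒ W
n=19: can move to 17, which is L ⇒ W
n=20: moves to 18(W), 14(W); every one is W ⇒ L
n=21: moves to 19(W), 15(W); every one is W ⇒ L
n=22: can move to 20, which is L ⇒ W
L entries with 0 ≤ n ≤ 22: n = 0, 1, 4, 5, 8, 9, 12, 13, 16, 17, 20, 21; that makes 12.

12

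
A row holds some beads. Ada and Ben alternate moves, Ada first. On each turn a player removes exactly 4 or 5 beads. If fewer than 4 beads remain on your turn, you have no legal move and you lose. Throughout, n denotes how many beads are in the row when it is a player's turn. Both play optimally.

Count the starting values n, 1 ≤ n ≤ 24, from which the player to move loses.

Use the standard recursion: the mover loses at a terminal position; elsewhere, the mover wins exactly when some move hands the opponent an L position.
n=0: no move → L
n=1: no move → L
n=2: no move → L
n=3: no move → L
n=4: →0(L), so W
n=5: →1(L), so W
n=6: →2(L), so W
n=7: →3(L), so W
n=8: →3(L), so W
n=9: →5(W), 4(W) — all W, so L
n=10: →6(W), 5(W) — all W, so L
n=11: →7(W), 6(W) — all W, so L
n=12: →8(W), 7(W) — all W, so L
n=13: →9(L), so W
n=14: →10(L), so W
n=15: →11(L), so W
n=16: →12(L), so W
n=17: →12(L), so W
n=18: →14(W), 13(W) — all W, so L
n=19: →15(W), 14(W) — all W, so L
n=20: →16(W), 15(W) — all W, so L
n=21: →17(W), 16(W) — all W, so L
n=22: →18(L), so W
n=23: →19(L), so W
n=24: →20(L), so W
L entries with 1 ≤ n ≤ 24 (n=0 is outside the asked range and is not counted): n = 1, 2, 3, 9, 10, 11, 12, 18, 19, 20, 21; that makes 11.

11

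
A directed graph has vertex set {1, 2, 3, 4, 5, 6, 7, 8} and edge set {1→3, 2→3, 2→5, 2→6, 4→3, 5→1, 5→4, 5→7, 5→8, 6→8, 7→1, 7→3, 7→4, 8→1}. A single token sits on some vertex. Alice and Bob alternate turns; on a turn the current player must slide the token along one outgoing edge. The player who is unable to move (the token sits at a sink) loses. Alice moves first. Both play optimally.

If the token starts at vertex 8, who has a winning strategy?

Bob wins.

Compute win/loss labels from the base case upward. A position with no move is L. Any other position is W if it can reach an L in one move, else L.
Every edge goes from a vertex to one that appears earlier in the order 3, 1, 8, 4, 7, 5, 6, 2, so processing vertices in that order labels each vertex after all of its successors.
3: no outgoing edge → L
1: reaches L-position 3 → W
8: only reaches 1(W), which is W → L
4: reaches L-position 3 → W
7: reaches L-position 3 → W
5: reaches L-position 8 → W
6: reaches L-position 8 → W
2: reaches L-position 3 → W
Every move from 8 reaches a W position, so the mover loses.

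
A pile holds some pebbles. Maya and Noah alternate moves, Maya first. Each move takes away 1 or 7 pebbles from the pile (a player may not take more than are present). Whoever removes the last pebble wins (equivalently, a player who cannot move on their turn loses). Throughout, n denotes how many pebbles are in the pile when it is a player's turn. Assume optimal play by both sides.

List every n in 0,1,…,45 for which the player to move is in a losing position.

0, 2, 4, 6, 8, 10, 12, 14, 16, 18, 20, 22, 24, 26, 28, 30, 32, 34, 36, 38, 40, 42, 44

Positions with no move are L. A position that does have a move is losing for the player to move precisely when every available move leads to a winning position for the opponent. Fill in the labels:
n=0: no move → L
n=1: reaches L-position 0 → W
n=2: only reaches 1(W), which is W → L
n=3: reaches L-position 2 → W
n=4: only reaches 3(W), which is W → L
n=5: reaches L-position 4 → W
n=6: only reaches 5(W), which is W → L
n=7: reaches L-position 6 → W
n=8: only reaches 7(W), 1(W), all W → L
n=9: reaches L-position 8 → W
n=10: only reaches 9(W), 3(W), all W → L
n=11: reaches L-position 10 → W
n=12: only reaches 11(W), 5(W), all W → L
n=13: reaches L-position 12 → W
n=14: only reaches 13(W), 7(W), all W → L
n=15: reaches L-position 14 → W
n=16: only reaches 15(W), 9(W), all W → L
n=17: reaches L-position 16 → W
n=18: only reaches 17(W), 11(W), all W → L
n=19: reaches L-position 18 → W
n=20: only reaches 19(W), 13(W), all W → L
n=21: reaches L-position 20 → W
n=22: only reaches 21(W), 15(W), all W → L
n=23: reaches L-position 22 → W
n=24: only reaches 23(W), 17(W), all W → L
n=25: reaches L-position 24 → W
n=26: only reaches 25(W), 19(W), all W → L
n=27: reaches L-position 26 → W
n=28: only reaches 27(W), 21(W), all W → L
n=29: reaches L-position 28 → W
n=30: only reaches 29(W), 23(W), all W → L
n=31: reaches L-position 30 → W
n=32: only reaches 31(W), 25(W), all W → L
n=33: reaches L-position 32 → W
n=34: only reaches 33(W), 27(W), all W → L
n=35: reaches L-position 34 → W
n=36: only reaches 35(W), 29(W), all W → L
n=37: reaches L-position 36 → W
n=38: only reaches 37(W), 31(W), all W → L
n=39: reaches L-position 38 → W
n=40: only reaches 39(W), 33(W), all W → L
n=41: reaches L-position 40 → W
n=42: only reaches 41(W), 35(W), all W → L
n=43: reaches L-position 42 → W
n=44: only reaches 43(W), 37(W), all W → L
n=45: reaches L-position 44 → W
The losing starting values of n are exactly the entries labelled L in this table (23 of them).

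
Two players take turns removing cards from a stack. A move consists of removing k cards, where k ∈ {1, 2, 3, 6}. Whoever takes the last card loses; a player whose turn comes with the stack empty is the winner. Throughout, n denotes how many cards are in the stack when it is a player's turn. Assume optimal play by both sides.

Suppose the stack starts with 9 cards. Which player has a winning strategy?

The second player wins.

Label each position W (a win for the player to move) or L (a loss). A position with no legal move is W; any other position is W exactly when some move reaches an L, and L when every move reaches a W.
n=0: no move; the opponent has just taken the last card and therefore loses → W
n=1: →0(W) only, which is W, so L
n=2: →1(L), so W
n=3: →1(L), so W
n=4: →1(L), so W
n=5: →4(W), 3(W), 2(W) — all W, so L
n=6: →5(L), so W
n=7: →5(L), so W
n=8: →5(L), so W
n=9: →8(W), 7(W), 6(W), 3(W) — all W, so L
The starting position 9 is L: whatever the player to move does, the opponent receives a W position.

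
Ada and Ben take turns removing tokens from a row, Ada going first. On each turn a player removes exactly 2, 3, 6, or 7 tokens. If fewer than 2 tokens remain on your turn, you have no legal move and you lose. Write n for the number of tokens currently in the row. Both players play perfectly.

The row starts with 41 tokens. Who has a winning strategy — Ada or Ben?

Ben wins.

Use the standard recursion: the mover loses at a terminal position; elsewhere, the mover wins exactly when some move hands the opponent an L position.
n=0: no move → L
n=1: no move → L
n=2: W (go to 0, an L position)
n=3: W (go to 1, an L position)
n=4: W (go to 1, an L position)
n=5: L (options 3(W), 2(W) are all W)
n=6: W (go to 0, an L position)
n=7: W (go to 5, an L position)
n=8: W (go to 5, an L position)
n=9: L (options 7(W), 6(W), 3(W), 2(W) are all W)
n=10: L (options 8(W), 7(W), 4(W), 3(W) are all W)
n=11: W (go to 9, an L position)
n=12: W (go to 10, an L position)
n=13: W (go to 10, an L position)
n=14: L (options 12(W), 11(W), 8(W), 7(W) are all W)
n=15: W (go to 9, an L position)
n=16: W (go to 14, an L position)
n=17: W (go to 14, an L position)
n=18: L (options 16(W), 15(W), 12(W), 11(W) are all W)
n=19: L (options 17(W), 16(W), 13(W), 12(W) are all W)
n=20: W (go to 18, an L position)
n=21: W (go to 19, an L position)
n=22: W (go to 19, an L position)
n=23: L (options 21(W), 20(W), 17(W), 16(W) are all W)
n=24: W (go to 18, an L position)
n=25: W (go to 23, an L position)
n=26: W (go to 23, an L position)
n=27: L (options 25(W), 24(W), 21(W), 20(W) are all W)
n=28: L (options 26(W), 25(W), 22(W), 21(W) are all W)
n=29: W (go to 27, an L position)
n=30: W (go to 28, an L position)
n=31: W (go to 28, an L position)
n=32: L (options 30(W), 29(W), 26(W), 25(W) are all W)
n=33: W (go to 27, an L position)
n=34: W (go to 32, an L position)
n=35: W (go to 32, an L position)
n=36: L (options 34(W), 33(W), 30(W), 29(W) are all W)
n=37: L (options 35(W), 34(W), 31(W), 30(W) are all W)
n=38: W (go to 36, an L position)
n=39: W (go to 37, an L position)
n=40: W (go to 37, an L position)
n=41: L (options 39(W), 38(W), 35(W), 34(W) are all W)
Every move from 41 reaches a W position, so the mover loses.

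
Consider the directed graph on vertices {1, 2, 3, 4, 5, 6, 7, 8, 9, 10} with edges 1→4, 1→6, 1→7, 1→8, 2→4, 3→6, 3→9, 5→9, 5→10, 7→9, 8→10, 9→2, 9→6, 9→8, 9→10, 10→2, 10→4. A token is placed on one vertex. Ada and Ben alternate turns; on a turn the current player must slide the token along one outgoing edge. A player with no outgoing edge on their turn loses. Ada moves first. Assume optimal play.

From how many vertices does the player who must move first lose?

Compute win/loss labels from the base case upward. A position with no move is L. Any other position is W if it can reach an L in one move, else L.
Every edge goes from a vertex to one that appears earlier in the order 4, 6, 2, 10, 8, 9, 3, 5, 7, 1, so processing vertices in that order labels each vertex after all of its successors.
4: no outgoing edge → L
6: no outgoing edge → L
2: can move to 4, which is L ⇒ W
10: can move to 4, which is L ⇒ W
8: the only move is to 10(W), a W ⇒ L
9: can move to 8, which is L ⇒ W
3: can move to 6, which is L ⇒ W
5: moves to 9(W), 10(W); every one is W ⇒ L
7: the only move is to 9(W), a W ⇒ L
1: can move to 7, which is L ⇒ W
The L vertices are 4, 5, 6, 7, 8; that is 5 in all.

5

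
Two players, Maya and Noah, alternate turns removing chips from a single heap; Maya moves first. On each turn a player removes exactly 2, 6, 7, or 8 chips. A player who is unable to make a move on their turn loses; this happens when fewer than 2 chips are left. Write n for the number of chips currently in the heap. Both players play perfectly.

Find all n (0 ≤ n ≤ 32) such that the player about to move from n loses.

Classify positions by backward induction: terminal positions (no move available) are L. From any other position, the mover wins iff some move reaches an L.
n=0: no move → L
n=1: no move → L
n=2: W (go to 0, an L position)
n=3: W (go to 1, an L position)
n=4: L (sole option 2(W) is W)
n=5: L (sole option 3(W) is W)
n=6: W (go to 4, an L position)
n=7: W (go to 5, an L position)
n=8: W (go to 1, an L position)
n=9: W (go to 1, an L position)
n=10: W (go to 4, an L position)
n=11: W (go to 5, an L position)
n=12: W (go to 5, an L position)
n=13: W (go to 5, an L position)
n=14: L (options 12(W), 8(W), 7(W), 6(W) are all W)
n=15: L (options 13(W), 9(W), 8(W), 7(W) are all W)
n=16: W (go to 14, an L position)
n=17: W (go to 15, an L position)
n=18: L (options 16(W), 12(W), 11(W), 10(W) are all W)
n=19: L (options 17(W), 13(W), 12(W), 11(W) are all W)
n=20: W (go to 18, an L position)
n=21: W (go to 19, an L position)
n=22: W (go to 15, an L position)
n=23: W (go to 15, an L position)
n=24: W (go to 18, an L position)
n=25: W (go to 19, an L position)
n=26: W (go to 19, an L position)
n=27: W (go to 19, an L position)
n=28: L (options 26(W), 22(W), 21(W), 20(W) are all W)
n=29: L (options 27(W), 23(W), 22(W), 21(W) are all W)
n=30: W (go to 28, an L position)
n=31: W (go to 29, an L position)
n=32: L (options 30(W), 26(W), 25(W), 24(W) are all W)
Reading off the rows marked L gives the requested list; there are 11 such values of n.

0, 1, 4, 5, 14, 15, 18, 19, 28, 29, 32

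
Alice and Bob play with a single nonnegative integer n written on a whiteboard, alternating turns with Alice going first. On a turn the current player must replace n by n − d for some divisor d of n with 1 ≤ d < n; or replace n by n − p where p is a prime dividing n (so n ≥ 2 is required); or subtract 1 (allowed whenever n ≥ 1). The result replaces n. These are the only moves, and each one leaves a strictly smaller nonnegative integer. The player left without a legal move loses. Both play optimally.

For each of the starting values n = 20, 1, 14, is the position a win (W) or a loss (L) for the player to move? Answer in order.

20: L, 1: W, 14: L

Classify positions by backward induction: terminal positions (no move available) are L. From any other position, the mover wins iff some move reaches an L.
n=0: no move → L
n=1: →0(L), so W
n=2: →0(L), so W
n=3: →0(L), so W
n=4: →2(W), 3(W) — all W, so L
n=5: →0(L), so W
n=6: →4(L), so W
n=7: →0(L), so W
n=8: →4(L), so W
n=9: →6(W), 8(W) — all W, so L
n=10: →9(L), so W
n=11: →0(L), so W
n=12: →9(L), so W
n=13: →0(L), so W
n=14: →7(W), 12(W), 13(W) — all W, so L
n=15: →14(L), so W
n=16: →14(L), so W
n=17: →0(L), so W
n=18: →9(L), so W
n=19: →0(L), so W
n=20: →10(W), 15(W), 16(W), 18(W), 19(W) — all W, so L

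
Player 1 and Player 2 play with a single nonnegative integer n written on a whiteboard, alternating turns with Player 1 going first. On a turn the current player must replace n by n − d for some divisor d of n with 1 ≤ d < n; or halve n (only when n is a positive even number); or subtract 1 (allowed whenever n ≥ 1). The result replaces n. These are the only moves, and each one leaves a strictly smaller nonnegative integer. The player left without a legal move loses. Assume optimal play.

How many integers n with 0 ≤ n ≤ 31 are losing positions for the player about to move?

Work bottom-up. With no move the player to move loses. Otherwise the position is W if at least one move leads to an L position for the opponent, and L if every move leads to a W.
n=0: no move → L
n=1: reaches L-position 0 → W
n=2: only reaches 1(W), which is W → L
n=3: reaches L-position 2 → W
n=4: reaches L-position 2 → W
n=5: only reaches 4(W), which is W → L
n=6: reaches L-position 5 → W
n=7: only reaches 6(W), which is W → L
n=8: reaches L-position 7 → W
n=9: only reaches 6(W), 8(W), all W → L
n=10: reaches L-position 5 → W
n=11: only reaches 10(W), which is W → L
n=12: reaches L-position 9 → W
n=13: only reaches 12(W), which is W → L
n=14: reaches L-position 7 → W
n=15: only reaches 10(W), 12(W), 14(W), all W → L
n=16: reaches L-position 15 → W
n=17: only reaches 16(W), which is W → L
n=18: reaches L-position 9 → W
n=19: only reaches 18(W), which is W → L
n=20: reaches L-position 15 → W
n=21: only reaches 14(W), 18(W), 20(W), all W → L
n=22: reaches L-position 11 → W
n=23: only reaches 22(W), which is W → L
n=24: reaches L-position 21 → W
n=25: only reaches 20(W), 24(W), all W → L
n=26: reaches L-position 13 → W
n=27: only reaches 18(W), 24(W), 26(W), all W → L
n=28: reaches L-position 21 → W
n=29: only reaches 28(W), which is W → L
n=30: reaches L-position 15 → W
n=31: only reaches 30(W), which is W → L
L entries with 0 ≤ n ≤ 31: n = 0, 2, 5, 7, 9, 11, 13, 15, 17, 19, 21, 23, 25, 27, 29, 31; that makes 16.

16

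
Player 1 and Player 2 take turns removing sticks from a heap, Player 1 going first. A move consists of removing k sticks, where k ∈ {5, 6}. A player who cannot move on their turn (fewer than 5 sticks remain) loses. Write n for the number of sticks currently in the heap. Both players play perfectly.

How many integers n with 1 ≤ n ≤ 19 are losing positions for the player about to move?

Use the standard recursion: the mover loses at a terminal position; elsewhere, the mover wins exactly when some move hands the opponent an L position.
n=0: no move → L
n=1: no move → L
n=2: no move → L
n=3: no move → L
n=4: no move → L
n=5: can move to 0, which is L ⇒ W
n=6: can move to 1, which is L ⇒ W
n=7: can move to 2, which is L ⇒ W
n=8: can move to 3, which is L ⇒ W
n=9: can move to 4, which is L ⇒ W
n=10: can move to 4, which is L ⇒ W
n=11: moves to 6(W), 5(W); every one is W ⇒ L
n=12: moves to 7(W), 6(W); every one is W ⇒ L
n=13: moves to 8(W), 7(W); every one is W ⇒ L
n=14: moves to 9(W), 8(W); every one is W ⇒ L
n=15: moves to 10(W), 9(W); every one is W ⇒ L
n=16: can move to 11, which is L ⇒ W
n=17: can move to 12, which is L ⇒ W
n=18: can move to 13, which is L ⇒ W
n=19: can move to 14, which is L ⇒ W
L entries with 1 ≤ n ≤ 19 (n=0 is outside the asked range and is not counted): n = 1, 2, 3, 4, 11, 12, 13, 14, 15; that makes 9.

9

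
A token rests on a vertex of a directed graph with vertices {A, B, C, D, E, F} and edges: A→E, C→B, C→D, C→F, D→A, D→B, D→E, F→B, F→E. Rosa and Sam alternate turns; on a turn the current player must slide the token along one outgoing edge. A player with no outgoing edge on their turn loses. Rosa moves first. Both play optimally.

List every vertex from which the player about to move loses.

B, E

Build the W/L table. Terminal = L. A non-terminal position is W if it has a move to some L; otherwise it is L.
Every edge goes from a vertex to one that appears earlier in the order B, E, A, F, D, C, so processing vertices in that order labels each vertex after all of its successors.
B: no outgoing edge → L
E: no outgoing edge → L
A: reaches L-position E → W
F: reaches L-position E → W
D: reaches L-position E → W
C: reaches L-position B → W
The losing starting vertices are exactly the entries labelled L in this table (2 of them).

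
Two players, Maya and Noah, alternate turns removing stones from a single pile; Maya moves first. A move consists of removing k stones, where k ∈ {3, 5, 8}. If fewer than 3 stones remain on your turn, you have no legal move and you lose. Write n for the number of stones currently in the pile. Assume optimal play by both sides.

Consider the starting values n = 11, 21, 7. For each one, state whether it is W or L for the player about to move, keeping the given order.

11: L, 21: W, 7: W

Label each position W (a win for the player to move) or L (a loss). A position with no legal move is L; any other position is W exactly when some move reaches an L, and L when every move reaches a W.
n=0: no move → L
n=1: no move → L
n=2: no move → L
n=3: →0(L), so W
n=4: →1(L), so W
n=5: →2(L), so W
n=6: →1(L), so W
n=7: →2(L), so W
n=8: →0(L), so W
n=9: →1(L), so W
n=10: →2(L), so W
n=11: →8(W), 6(W), 3(W) — all W, so L
n=12: →9(W), 7(W), 4(W) — all W, so L
n=13: →10(W), 8(W), 5(W) — all W, so L
n=14: →11(L), so W
n=15: →12(L), so W
n=16: →13(L), so W
n=17: →12(L), so W
n=18: →13(L), so W
n=19: →11(L), so W
n=20: →12(L), so W
n=21: →13(L), so W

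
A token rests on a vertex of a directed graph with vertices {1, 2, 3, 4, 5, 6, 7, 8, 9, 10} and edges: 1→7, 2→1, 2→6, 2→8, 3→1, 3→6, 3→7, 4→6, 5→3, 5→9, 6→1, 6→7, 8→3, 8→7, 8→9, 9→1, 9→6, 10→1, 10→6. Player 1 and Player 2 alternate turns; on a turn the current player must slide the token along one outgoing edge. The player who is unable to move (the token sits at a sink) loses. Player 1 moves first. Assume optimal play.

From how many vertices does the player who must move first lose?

Use the standard recursion: the mover loses at a terminal position; elsewhere, the mover wins exactly when some move hands the opponent an L position.
Every edge goes from a vertex to one that appears earlier in the order 7, 1, 6, 3, 4, 9, 8, 5, 2, 10, so processing vertices in that order labels each vertex after all of its successors.
7: no outgoing edge → L
1: →7(L), so W
6: →7(L), so W
3: →7(L), so W
4: →6(W) only, which is W, so L
9: →6(W), 1(W) — all W, so L
8: →9(L), so W
5: →9(L), so W
2: →8(W), 6(W), 1(W) — all W, so L
10: →6(W), 1(W) — all W, so L
The L vertices are 2, 4, 7, 9, 10; that is 5 in all.

5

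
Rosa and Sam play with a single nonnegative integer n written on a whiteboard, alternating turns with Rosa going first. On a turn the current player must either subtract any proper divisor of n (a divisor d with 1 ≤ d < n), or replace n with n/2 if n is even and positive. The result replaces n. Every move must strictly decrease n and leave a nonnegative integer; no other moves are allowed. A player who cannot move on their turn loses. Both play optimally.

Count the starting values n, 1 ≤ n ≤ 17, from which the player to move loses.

9

Build the W/L table. Terminal = L. A non-terminal position is W if it has a move to some L; otherwise it is L.
n=0: no move → L
n=1: no move → L
n=2: W (go to 1, an L position)
n=3: L (sole option 2(W) is W)
n=4: W (go to 3, an L position)
n=5: L (sole option 4(W) is W)
n=6: W (go to 3, an L position)
n=7: L (sole option 6(W) is W)
n=8: W (go to 7, an L position)
n=9: L (options 6(W), 8(W) are all W)
n=10: W (go to 5, an L position)
n=11: L (sole option 10(W) is W)
n=12: W (go to 9, an L position)
n=13: L (sole option 12(W) is W)
n=14: W (go to 7, an L position)
n=15: L (options 10(W), 12(W), 14(W) are all W)
n=16: W (go to 15, an L position)
n=17: L (sole option 16(W) is W)
L entries with 1 ≤ n ≤ 17 (n=0 is outside the asked range and is not counted): n = 1, 3, 5, 7, 9, 11, 13, 15, 17; that makes 9.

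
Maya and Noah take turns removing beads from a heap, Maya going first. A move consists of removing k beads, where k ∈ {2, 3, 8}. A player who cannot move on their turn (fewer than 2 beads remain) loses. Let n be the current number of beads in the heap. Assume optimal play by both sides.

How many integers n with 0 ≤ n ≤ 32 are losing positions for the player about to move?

Positions with no move are L. A position that does have a move is losing for the player to move precisely when every available move leads to a winning position for the opponent. Fill in the labels:
n=0: no move → L
n=1: no move → L
n=2: →0(L), so W
n=3: →1(L), so W
n=4: →1(L), so W
n=5: →3(W), 2(W) — all W, so L
n=6: →4(W), 3(W) — all W, so L
n=7: →5(L), so W
n=8: →6(L), so W
n=9: →6(L), so W
n=10: →8(W), 7(W), 2(W) — all W, so L
n=11: →9(W), 8(W), 3(W) — all W, so L
n=12: →10(L), so W
n=13: →11(L), so W
n=14: →11(L), so W
n=15: →13(W), 12(W), 7(W) — all W, so L
n=16: →14(W), 13(W), 8(W) — all W, so L
n=17: →15(L), so W
n=18: →16(L), so W
n=19: →16(L), so W
n=20: →18(W), 17(W), 12(W) — all W, so L
n=21: →19(W), 18(W), 13(W) — all W, so L
n=22: →20(L), so W
n=23: →21(L), so W
n=24: →21(L), so W
n=25: →23(W), 22(W), 17(W) — all W, so L
n=26: →24(W), 23(W), 18(W) — all W, so L
n=27: →25(L), so W
n=28: →26(L), so W
n=29: →26(L), so W
n=30: →28(W), 27(W), 22(W) — all W, so L
n=31: →29(W), 28(W), 23(W) — all W, so L
n=32: →30(L), so W
L entries with 0 ≤ n ≤ 32: n = 0, 1, 5, 6, 10, 11, 15, 16, 20, 21, 25, 26, 30, 31; that makes 14.

14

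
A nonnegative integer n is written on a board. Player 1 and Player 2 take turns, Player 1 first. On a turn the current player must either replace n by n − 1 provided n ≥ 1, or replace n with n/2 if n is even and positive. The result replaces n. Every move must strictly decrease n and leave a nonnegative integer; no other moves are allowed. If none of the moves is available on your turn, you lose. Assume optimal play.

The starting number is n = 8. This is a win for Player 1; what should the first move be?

Move to 7.

Use the standard recursion: the mover loses at a terminal position; elsewhere, the mover wins exactly when some move hands the opponent an L position.
n=0: no move → L
n=1: W (go to 0, an L position)
n=2: L (sole option 1(W) is W)
n=3: W (go to 2, an L position)
n=4: W (go to 2, an L position)
n=5: L (sole option 4(W) is W)
n=6: W (go to 5, an L position)
n=7: L (sole option 6(W) is W)
n=8: W (go to 7, an L position)
From 8, the L positions reachable in one move are: 7.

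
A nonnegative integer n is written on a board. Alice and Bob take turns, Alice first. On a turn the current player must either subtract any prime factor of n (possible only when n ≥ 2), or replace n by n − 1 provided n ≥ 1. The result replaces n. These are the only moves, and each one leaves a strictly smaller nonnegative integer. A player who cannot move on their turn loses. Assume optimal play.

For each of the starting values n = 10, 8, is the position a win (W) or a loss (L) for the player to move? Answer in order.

10: W, 8: L

Compute win/loss labels from the base case upward. A position with no move is L. Any other position is W if it can reach an L in one move, else L.
n=0: no move → L
n=1: can move to 0, which is L ⇒ W
n=2: can move to 0, which is L ⇒ W
n=3: can move to 0, which is L ⇒ W
n=4: moves to 2(W), 3(W); every one is W ⇒ L
n=5: can move to 0, which is L ⇒ W
n=6: can move to 4, which is L ⇒ W
n=7: can move to 0, which is L ⇒ W
n=8: moves to 6(W), 7(W); every one is W ⇒ L
n=9: can move to 8, which is L ⇒ W
n=10: can move to 8, which is L ⇒ W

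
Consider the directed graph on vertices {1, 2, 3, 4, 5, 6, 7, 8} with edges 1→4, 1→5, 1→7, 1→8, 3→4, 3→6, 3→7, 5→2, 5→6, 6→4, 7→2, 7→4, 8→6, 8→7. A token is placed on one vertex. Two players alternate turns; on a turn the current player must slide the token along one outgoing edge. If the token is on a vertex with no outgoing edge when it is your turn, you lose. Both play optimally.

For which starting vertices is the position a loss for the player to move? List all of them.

Use the standard recursion: the mover loses at a terminal position; elsewhere, the mover wins exactly when some move hands the opponent an L position.
Every edge goes from a vertex to one that appears earlier in the order 4, 2, 7, 6, 3, 8, 5, 1, so processing vertices in that order labels each vertex after all of its successors.
4: no outgoing edge → L
2: no outgoing edge → L
7: W (go to 2, an L position)
6: W (go to 4, an L position)
3: W (go to 4, an L position)
8: L (options 6(W), 7(W) are all W)
5: W (go to 2, an L position)
1: W (go to 8, an L position)
The losing starting vertices are exactly the entries labelled L in this table (3 of them).

2, 4, 8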